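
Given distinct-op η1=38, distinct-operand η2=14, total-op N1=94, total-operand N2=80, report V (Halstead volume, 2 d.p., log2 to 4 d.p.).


Formula: V = N * log2(η), where N = N1 + N2 and η = η1 + η2
η = 38 + 14 = 52
N = 94 + 80 = 174
log2(52) ≈ 5.7004
V = 174 * 5.7004 = 991.87

991.87


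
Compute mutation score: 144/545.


Mutation score = killed / total * 100
Mutation score = 144 / 545 * 100
Mutation score = 26.42%

26.42%


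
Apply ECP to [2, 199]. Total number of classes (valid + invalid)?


Valid range: [2, 199]
Class 1: x < 2 — invalid
Class 2: 2 ≤ x ≤ 199 — valid
Class 3: x > 199 — invalid
Total equivalence classes: 3

3 equivalence classes


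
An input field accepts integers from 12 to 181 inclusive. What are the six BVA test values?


Range: [12, 181]
Boundaries: just below min, min, min+1, max-1, max, just above max
Values: [11, 12, 13, 180, 181, 182]

[11, 12, 13, 180, 181, 182]


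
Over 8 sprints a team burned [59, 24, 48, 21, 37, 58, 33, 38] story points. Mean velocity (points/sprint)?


Formula: Avg velocity = Total points / Number of sprints
Points: [59, 24, 48, 21, 37, 58, 33, 38]
Sum = 59 + 24 + 48 + 21 + 37 + 58 + 33 + 38 = 318
Avg velocity = 318 / 8 = 39.75 points/sprint

39.75 points/sprint


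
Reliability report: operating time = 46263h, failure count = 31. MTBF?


Formula: MTBF = Total operating time / Number of failures
MTBF = 46263 / 31
MTBF = 1492.35 hours

1492.35 hours


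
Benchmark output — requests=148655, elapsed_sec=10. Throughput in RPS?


Formula: throughput = requests / seconds
throughput = 148655 / 10
throughput = 14865.5 requests/second

14865.5 requests/second


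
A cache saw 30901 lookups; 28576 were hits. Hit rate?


Formula: hit rate = hits / (hits + misses) * 100
hit rate = 28576 / (28576 + 2325) * 100
hit rate = 28576 / 30901 * 100
hit rate = 92.48%

92.48%


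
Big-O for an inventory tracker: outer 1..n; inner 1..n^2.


Reasoning: n times n^2
Complexity: O(n^3)

O(n^3)


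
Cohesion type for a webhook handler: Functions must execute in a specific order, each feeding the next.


Reasoning: Output of one is input to next
Type: Sequential cohesion

Sequential cohesion


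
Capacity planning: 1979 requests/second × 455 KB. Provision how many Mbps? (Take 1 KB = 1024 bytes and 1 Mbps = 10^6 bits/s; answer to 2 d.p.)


Formula: Mbps = payload_bytes * RPS * 8 / 1e6
Payload per request = 455 KB = 455 * 1024 = 465920 bytes
Total bytes/sec = 465920 * 1979 = 922055680
Total bits/sec = 922055680 * 8 = 7376445440
Mbps = 7376445440 / 1e6 = 7376.45

7376.45 Mbps


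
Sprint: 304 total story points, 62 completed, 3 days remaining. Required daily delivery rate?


Formula: Required rate = Remaining points / Days left
Remaining = 304 - 62 = 242 points
Required rate = 242 / 3 = 80.67 points/day

80.67 points/day


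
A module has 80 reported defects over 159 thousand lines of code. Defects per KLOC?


Defect density = defects / KLOC
Defect density = 80 / 159
Defect density = 0.503 defects/KLOC

0.503 defects/KLOC


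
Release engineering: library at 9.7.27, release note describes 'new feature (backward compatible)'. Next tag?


Current: 9.7.27
Change category: 'new feature (backward compatible)' → minor bump
SemVer rule: minor bump → increment MINOR, reset PATCH to 0 (MAJOR unchanged)
New: 9.8.0

9.8.0


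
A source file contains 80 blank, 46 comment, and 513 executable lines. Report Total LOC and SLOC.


Total LOC = blank + comment + code
Total LOC = 80 + 46 + 513 = 639
SLOC (source only) = code = 513

Total LOC: 639, SLOC: 513


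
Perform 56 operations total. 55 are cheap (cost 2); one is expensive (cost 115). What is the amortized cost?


Formula: Amortized cost = Total cost / Operations
Total cost = (55 * 2) + (1 * 115)
Total cost = 110 + 115 = 225
Amortized = 225 / 56 = 4.0179

4.0179


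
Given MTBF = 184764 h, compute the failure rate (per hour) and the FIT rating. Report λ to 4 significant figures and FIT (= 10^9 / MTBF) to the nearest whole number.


Formula: λ = 1 / MTBF; FIT = λ × 1e9 = 1e9 / MTBF
λ = 1 / 184764 ≈ 5.412e-06 failures/hour
FIT = 1e9 / 184764 ≈ 5412 failures per 1e9 hours (nearest whole number)

λ = 5.412e-06 /h, FIT = 5412


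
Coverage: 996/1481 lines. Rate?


Coverage = covered / total * 100
Coverage = 996 / 1481 * 100
Coverage = 67.25%

67.25%


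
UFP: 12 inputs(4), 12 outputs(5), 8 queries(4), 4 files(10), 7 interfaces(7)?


UFP = EI*4 + EO*5 + EQ*4 + ILF*10 + EIF*7
UFP = 12*4 + 12*5 + 8*4 + 4*10 + 7*7
UFP = 48 + 60 + 32 + 40 + 49
UFP = 229

229


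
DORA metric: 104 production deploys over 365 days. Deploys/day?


Formula: deployments per day = releases / days
= 104 / 365
= 0.285 deploys/day
(equivalently, 1.99 deploys/week)

0.285 deploys/day


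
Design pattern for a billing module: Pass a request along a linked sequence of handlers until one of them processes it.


This matches the Chain of Responsibility pattern

Chain of Responsibility


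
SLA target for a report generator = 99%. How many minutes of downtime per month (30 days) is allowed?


Formula: allowed downtime = period * (100 - SLA) / 100
Period (month (30 days)) = 43200 minutes
Unavailability fraction = (100 - 99.0) / 100
Allowed downtime = 43200 * (100 - 99.0) / 100
Allowed downtime = 432.0 minutes

432.0 minutes


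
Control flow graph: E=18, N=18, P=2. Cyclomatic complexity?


Formula: V(G) = E - N + 2P
V(G) = 18 - 18 + 2*2
V(G) = 0 + 4
V(G) = 4

4


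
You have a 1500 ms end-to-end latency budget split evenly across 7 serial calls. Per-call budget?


Formula: per_stage = total_budget / stages
per_stage = 1500 / 7
per_stage = 214.29 ms

214.29 ms


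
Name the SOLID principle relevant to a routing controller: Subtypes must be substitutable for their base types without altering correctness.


This describes the Liskov Substitution Principle (LSP)

Liskov Substitution Principle (LSP)


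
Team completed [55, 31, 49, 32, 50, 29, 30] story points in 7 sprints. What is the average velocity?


Formula: Avg velocity = Total points / Number of sprints
Points: [55, 31, 49, 32, 50, 29, 30]
Sum = 55 + 31 + 49 + 32 + 50 + 29 + 30 = 276
Avg velocity = 276 / 7 = 39.43 points/sprint

39.43 points/sprint


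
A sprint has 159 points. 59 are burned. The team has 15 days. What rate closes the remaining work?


Formula: Required rate = Remaining points / Days left
Remaining = 159 - 59 = 100 points
Required rate = 100 / 15 = 6.67 points/day

6.67 points/day


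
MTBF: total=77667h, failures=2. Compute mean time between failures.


Formula: MTBF = Total operating time / Number of failures
MTBF = 77667 / 2
MTBF = 38833.5 hours

38833.5 hours


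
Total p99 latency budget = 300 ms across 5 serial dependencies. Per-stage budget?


Formula: per_stage = total_budget / stages
per_stage = 300 / 5
per_stage = 60.0 ms

60.0 ms


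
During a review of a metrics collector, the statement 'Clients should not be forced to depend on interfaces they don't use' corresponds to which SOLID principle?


This describes the Interface Segregation Principle (ISP)

Interface Segregation Principle (ISP)


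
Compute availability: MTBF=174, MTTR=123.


Availability = MTBF / (MTBF + MTTR)
Availability = 174 / (174 + 123)
Availability = 174 / 297
Availability = 58.5859%

58.5859%


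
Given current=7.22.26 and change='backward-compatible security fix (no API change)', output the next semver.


Current: 7.22.26
Change category: 'backward-compatible security fix (no API change)' → patch bump
SemVer rule: patch bump → increment PATCH (MAJOR and MINOR unchanged)
New: 7.22.27

7.22.27


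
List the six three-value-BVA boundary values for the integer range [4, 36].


Range: [4, 36]
Boundaries: just below min, min, min+1, max-1, max, just above max
Values: [3, 4, 5, 35, 36, 37]

[3, 4, 5, 35, 36, 37]


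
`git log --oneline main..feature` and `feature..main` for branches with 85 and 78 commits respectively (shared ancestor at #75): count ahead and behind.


Common ancestor: commit #75
feature commits after divergence: 85 - 75 = 10
main commits after divergence: 78 - 75 = 3
feature is 10 commits ahead of main
main is 3 commits ahead of feature

feature ahead: 10, main ahead: 3


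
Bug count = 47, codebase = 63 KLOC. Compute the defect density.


Defect density = defects / KLOC
Defect density = 47 / 63
Defect density = 0.746 defects/KLOC

0.746 defects/KLOC


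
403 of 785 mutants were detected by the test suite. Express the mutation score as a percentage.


Mutation score = killed / total * 100
Mutation score = 403 / 785 * 100
Mutation score = 51.34%

51.34%


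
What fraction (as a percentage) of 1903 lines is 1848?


Coverage = covered / total * 100
Coverage = 1848 / 1903 * 100
Coverage = 97.11%

97.11%


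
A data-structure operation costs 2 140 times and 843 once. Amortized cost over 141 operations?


Formula: Amortized cost = Total cost / Operations
Total cost = (140 * 2) + (1 * 843)
Total cost = 280 + 843 = 1123
Amortized = 1123 / 141 = 7.9645

7.9645


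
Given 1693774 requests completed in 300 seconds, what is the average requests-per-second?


Formula: throughput = requests / seconds
throughput = 1693774 / 300
throughput = 5645.91 requests/second

5645.91 requests/second


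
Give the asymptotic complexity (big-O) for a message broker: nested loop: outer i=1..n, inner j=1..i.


Reasoning: triangle: n(n+1)/2 ~ n^2/2
Complexity: O(n^2)

O(n^2)


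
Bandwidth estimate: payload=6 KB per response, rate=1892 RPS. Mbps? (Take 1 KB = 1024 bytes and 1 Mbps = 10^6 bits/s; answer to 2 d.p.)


Formula: Mbps = payload_bytes * RPS * 8 / 1e6
Payload per request = 6 KB = 6 * 1024 = 6144 bytes
Total bytes/sec = 6144 * 1892 = 11624448
Total bits/sec = 11624448 * 8 = 92995584
Mbps = 92995584 / 1e6 = 93.0

93.0 Mbps


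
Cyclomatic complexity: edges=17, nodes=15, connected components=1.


Formula: V(G) = E - N + 2P
V(G) = 17 - 15 + 2*1
V(G) = 2 + 2
V(G) = 4

4


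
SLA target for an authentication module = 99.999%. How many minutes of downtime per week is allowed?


Formula: allowed downtime = period * (100 - SLA) / 100
Period (week) = 10080 minutes
Unavailability fraction = (100 - 99.999) / 100
Allowed downtime = 10080 * (100 - 99.999) / 100
Allowed downtime = 0.1008 minutes

0.1008 minutes


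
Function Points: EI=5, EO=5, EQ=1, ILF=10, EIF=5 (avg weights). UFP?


UFP = EI*4 + EO*5 + EQ*4 + ILF*10 + EIF*7
UFP = 5*4 + 5*5 + 1*4 + 10*10 + 5*7
UFP = 20 + 25 + 4 + 100 + 35
UFP = 184

184


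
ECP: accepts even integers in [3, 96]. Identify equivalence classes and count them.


Constraint: even integers in [3, 96]
Class 1: x < 3 — out-of-range invalid
Class 2: x in [3,96] but odd — wrong type invalid
Class 3: x in [3,96] and even — valid
Class 4: x > 96 — out-of-range invalid
Total equivalence classes: 4

4 equivalence classes


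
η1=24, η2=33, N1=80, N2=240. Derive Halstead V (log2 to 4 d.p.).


Formula: V = N * log2(η), where N = N1 + N2 and η = η1 + η2
η = 24 + 33 = 57
N = 80 + 240 = 320
log2(57) ≈ 5.8329
V = 320 * 5.8329 = 1866.53

1866.53


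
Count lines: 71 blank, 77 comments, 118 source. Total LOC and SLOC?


Total LOC = blank + comment + code
Total LOC = 71 + 77 + 118 = 266
SLOC (source only) = code = 118

Total LOC: 266, SLOC: 118


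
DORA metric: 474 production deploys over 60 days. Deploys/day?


Formula: deployments per day = releases / days
= 474 / 60
= 7.9 deploys/day
(equivalently, 55.3 deploys/week)

7.9 deploys/day


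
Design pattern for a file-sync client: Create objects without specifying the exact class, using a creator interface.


This matches the Factory Method pattern

Factory Method


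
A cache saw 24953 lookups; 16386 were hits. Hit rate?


Formula: hit rate = hits / (hits + misses) * 100
hit rate = 16386 / (16386 + 8567) * 100
hit rate = 16386 / 24953 * 100
hit rate = 65.67%

65.67%


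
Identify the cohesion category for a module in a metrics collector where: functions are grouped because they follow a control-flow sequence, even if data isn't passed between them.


Reasoning: Grouped by order of execution within a routine, not by data flow
Type: Procedural cohesion

Procedural cohesion


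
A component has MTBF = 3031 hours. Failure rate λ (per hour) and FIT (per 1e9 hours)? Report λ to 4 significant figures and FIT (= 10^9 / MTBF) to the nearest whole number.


Formula: λ = 1 / MTBF; FIT = λ × 1e9 = 1e9 / MTBF
λ = 1 / 3031 ≈ 3.299e-04 failures/hour
FIT = 1e9 / 3031 ≈ 329924 failures per 1e9 hours (nearest whole number)

λ = 3.299e-04 /h, FIT = 329924


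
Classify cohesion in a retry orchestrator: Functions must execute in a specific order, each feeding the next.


Reasoning: Output of one is input to next
Type: Sequential cohesion

Sequential cohesion


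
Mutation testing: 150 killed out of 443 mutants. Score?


Mutation score = killed / total * 100
Mutation score = 150 / 443 * 100
Mutation score = 33.86%

33.86%


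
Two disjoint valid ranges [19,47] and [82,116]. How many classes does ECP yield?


Valid ranges: [19,47] and [82,116]
Class 1: x < 19 — invalid
Class 2: 19 ≤ x ≤ 47 — valid
Class 3: 47 < x < 82 — invalid (gap between ranges)
Class 4: 82 ≤ x ≤ 116 — valid
Class 5: x > 116 — invalid
Total equivalence classes: 5

5 equivalence classes


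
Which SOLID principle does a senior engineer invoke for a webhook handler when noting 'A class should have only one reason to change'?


This describes the Single Responsibility Principle (SRP)

Single Responsibility Principle (SRP)


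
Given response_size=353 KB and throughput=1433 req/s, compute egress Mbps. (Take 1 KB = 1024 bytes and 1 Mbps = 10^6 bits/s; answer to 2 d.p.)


Formula: Mbps = payload_bytes * RPS * 8 / 1e6
Payload per request = 353 KB = 353 * 1024 = 361472 bytes
Total bytes/sec = 361472 * 1433 = 517989376
Total bits/sec = 517989376 * 8 = 4143915008
Mbps = 4143915008 / 1e6 = 4143.92

4143.92 Mbps


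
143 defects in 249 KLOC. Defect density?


Defect density = defects / KLOC
Defect density = 143 / 249
Defect density = 0.574 defects/KLOC

0.574 defects/KLOC


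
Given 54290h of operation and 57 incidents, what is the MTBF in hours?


Formula: MTBF = Total operating time / Number of failures
MTBF = 54290 / 57
MTBF = 952.46 hours

952.46 hours


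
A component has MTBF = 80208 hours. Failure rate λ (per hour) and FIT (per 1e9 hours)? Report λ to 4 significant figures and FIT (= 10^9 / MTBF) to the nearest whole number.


Formula: λ = 1 / MTBF; FIT = λ × 1e9 = 1e9 / MTBF
λ = 1 / 80208 ≈ 1.247e-05 failures/hour
FIT = 1e9 / 80208 ≈ 12468 failures per 1e9 hours (nearest whole number)

λ = 1.247e-05 /h, FIT = 12468


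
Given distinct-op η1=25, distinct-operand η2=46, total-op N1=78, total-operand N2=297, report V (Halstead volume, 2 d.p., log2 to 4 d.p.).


Formula: V = N * log2(η), where N = N1 + N2 and η = η1 + η2
η = 25 + 46 = 71
N = 78 + 297 = 375
log2(71) ≈ 6.1497
V = 375 * 6.1497 = 2306.14

2306.14


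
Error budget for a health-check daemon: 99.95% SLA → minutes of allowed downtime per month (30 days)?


Formula: allowed downtime = period * (100 - SLA) / 100
Period (month (30 days)) = 43200 minutes
Unavailability fraction = (100 - 99.95) / 100
Allowed downtime = 43200 * (100 - 99.95) / 100
Allowed downtime = 21.6 minutes

21.6 minutes


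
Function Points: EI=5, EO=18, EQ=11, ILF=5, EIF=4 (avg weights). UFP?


UFP = EI*4 + EO*5 + EQ*4 + ILF*10 + EIF*7
UFP = 5*4 + 18*5 + 11*4 + 5*10 + 4*7
UFP = 20 + 90 + 44 + 50 + 28
UFP = 232

232


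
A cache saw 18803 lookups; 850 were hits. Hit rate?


Formula: hit rate = hits / (hits + misses) * 100
hit rate = 850 / (850 + 17953) * 100
hit rate = 850 / 18803 * 100
hit rate = 4.52%

4.52%


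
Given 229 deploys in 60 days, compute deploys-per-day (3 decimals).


Formula: deployments per day = releases / days
= 229 / 60
= 3.817 deploys/day
(equivalently, 26.72 deploys/week)

3.817 deploys/day


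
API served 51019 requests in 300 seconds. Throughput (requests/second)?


Formula: throughput = requests / seconds
throughput = 51019 / 300
throughput = 170.06 requests/second

170.06 requests/second


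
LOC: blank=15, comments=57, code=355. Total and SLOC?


Total LOC = blank + comment + code
Total LOC = 15 + 57 + 355 = 427
SLOC (source only) = code = 355

Total LOC: 427, SLOC: 355


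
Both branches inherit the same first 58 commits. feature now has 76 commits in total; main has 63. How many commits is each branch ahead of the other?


Common ancestor: commit #58
feature commits after divergence: 76 - 58 = 18
main commits after divergence: 63 - 58 = 5
feature is 18 commits ahead of main
main is 5 commits ahead of feature

feature ahead: 18, main ahead: 5


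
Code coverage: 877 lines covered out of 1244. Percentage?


Coverage = covered / total * 100
Coverage = 877 / 1244 * 100
Coverage = 70.5%

70.5%


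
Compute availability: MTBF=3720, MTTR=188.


Availability = MTBF / (MTBF + MTTR)
Availability = 3720 / (3720 + 188)
Availability = 3720 / 3908
Availability = 95.1894%

95.1894%


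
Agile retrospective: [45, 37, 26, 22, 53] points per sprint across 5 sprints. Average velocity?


Formula: Avg velocity = Total points / Number of sprints
Points: [45, 37, 26, 22, 53]
Sum = 45 + 37 + 26 + 22 + 53 = 183
Avg velocity = 183 / 5 = 36.6 points/sprint

36.6 points/sprint


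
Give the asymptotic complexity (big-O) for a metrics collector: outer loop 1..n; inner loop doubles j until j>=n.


Reasoning: linear outer times logarithmic inner
Complexity: O(n log n)

O(n log n)


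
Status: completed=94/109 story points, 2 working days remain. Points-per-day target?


Formula: Required rate = Remaining points / Days left
Remaining = 109 - 94 = 15 points
Required rate = 15 / 2 = 7.5 points/day

7.5 points/day


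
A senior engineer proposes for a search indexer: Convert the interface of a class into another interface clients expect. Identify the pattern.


This matches the Adapter pattern

Adapter


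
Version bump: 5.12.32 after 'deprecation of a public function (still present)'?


Current: 5.12.32
Change category: 'deprecation of a public function (still present)' → minor bump
SemVer rule: minor bump → increment MINOR, reset PATCH to 0 (MAJOR unchanged)
New: 5.13.0

5.13.0


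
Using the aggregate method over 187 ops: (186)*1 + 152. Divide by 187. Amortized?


Formula: Amortized cost = Total cost / Operations
Total cost = (186 * 1) + (1 * 152)
Total cost = 186 + 152 = 338
Amortized = 338 / 187 = 1.8075

1.8075


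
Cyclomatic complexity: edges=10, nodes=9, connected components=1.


Formula: V(G) = E - N + 2P
V(G) = 10 - 9 + 2*1
V(G) = 1 + 2
V(G) = 3

3


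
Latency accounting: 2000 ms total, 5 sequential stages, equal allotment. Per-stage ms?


Formula: per_stage = total_budget / stages
per_stage = 2000 / 5
per_stage = 400.0 ms

400.0 ms


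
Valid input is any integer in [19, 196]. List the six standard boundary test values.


Range: [19, 196]
Boundaries: just below min, min, min+1, max-1, max, just above max
Values: [18, 19, 20, 195, 196, 197]

[18, 19, 20, 195, 196, 197]


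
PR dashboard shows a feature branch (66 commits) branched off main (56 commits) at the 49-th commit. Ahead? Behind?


Common ancestor: commit #49
feature commits after divergence: 66 - 49 = 17
main commits after divergence: 56 - 49 = 7
feature is 17 commits ahead of main
main is 7 commits ahead of feature

feature ahead: 17, main ahead: 7


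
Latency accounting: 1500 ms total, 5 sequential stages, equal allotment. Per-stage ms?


Formula: per_stage = total_budget / stages
per_stage = 1500 / 5
per_stage = 300.0 ms

300.0 ms


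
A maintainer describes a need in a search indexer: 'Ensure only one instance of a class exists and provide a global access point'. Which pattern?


This matches the Singleton pattern

Singleton


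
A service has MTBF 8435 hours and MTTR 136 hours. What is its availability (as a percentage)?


Availability = MTBF / (MTBF + MTTR)
Availability = 8435 / (8435 + 136)
Availability = 8435 / 8571
Availability = 98.4133%

98.4133%


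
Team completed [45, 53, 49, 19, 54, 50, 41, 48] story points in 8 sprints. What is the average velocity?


Formula: Avg velocity = Total points / Number of sprints
Points: [45, 53, 49, 19, 54, 50, 41, 48]
Sum = 45 + 53 + 49 + 19 + 54 + 50 + 41 + 48 = 359
Avg velocity = 359 / 8 = 44.88 points/sprint

44.88 points/sprint


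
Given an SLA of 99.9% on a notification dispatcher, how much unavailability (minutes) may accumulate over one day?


Formula: allowed downtime = period * (100 - SLA) / 100
Period (day) = 1440 minutes
Unavailability fraction = (100 - 99.9) / 100
Allowed downtime = 1440 * (100 - 99.9) / 100
Allowed downtime = 1.44 minutes

1.44 minutes


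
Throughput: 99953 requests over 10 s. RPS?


Formula: throughput = requests / seconds
throughput = 99953 / 10
throughput = 9995.3 requests/second

9995.3 requests/second


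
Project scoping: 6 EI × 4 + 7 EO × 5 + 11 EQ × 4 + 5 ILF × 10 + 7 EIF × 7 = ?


UFP = EI*4 + EO*5 + EQ*4 + ILF*10 + EIF*7
UFP = 6*4 + 7*5 + 11*4 + 5*10 + 7*7
UFP = 24 + 35 + 44 + 50 + 49
UFP = 202

202


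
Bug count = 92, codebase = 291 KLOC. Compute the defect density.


Defect density = defects / KLOC
Defect density = 92 / 291
Defect density = 0.316 defects/KLOC

0.316 defects/KLOC


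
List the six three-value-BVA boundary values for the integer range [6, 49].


Range: [6, 49]
Boundaries: just below min, min, min+1, max-1, max, just above max
Values: [5, 6, 7, 48, 49, 50]

[5, 6, 7, 48, 49, 50]


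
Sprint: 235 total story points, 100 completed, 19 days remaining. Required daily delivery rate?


Formula: Required rate = Remaining points / Days left
Remaining = 235 - 100 = 135 points
Required rate = 135 / 19 = 7.11 points/day

7.11 points/day


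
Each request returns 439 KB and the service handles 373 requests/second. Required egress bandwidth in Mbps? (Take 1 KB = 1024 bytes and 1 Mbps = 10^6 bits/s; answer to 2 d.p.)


Formula: Mbps = payload_bytes * RPS * 8 / 1e6
Payload per request = 439 KB = 439 * 1024 = 449536 bytes
Total bytes/sec = 449536 * 373 = 167676928
Total bits/sec = 167676928 * 8 = 1341415424
Mbps = 1341415424 / 1e6 = 1341.42

1341.42 Mbps


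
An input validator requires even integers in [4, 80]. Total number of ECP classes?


Constraint: even integers in [4, 80]
Class 1: x < 4 — out-of-range invalid
Class 2: x in [4,80] but odd — wrong type invalid
Class 3: x in [4,80] and even — valid
Class 4: x > 80 — out-of-range invalid
Total equivalence classes: 4

4 equivalence classes


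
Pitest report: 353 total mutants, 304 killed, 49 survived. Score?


Mutation score = killed / total * 100
Mutation score = 304 / 353 * 100
Mutation score = 86.12%

86.12%


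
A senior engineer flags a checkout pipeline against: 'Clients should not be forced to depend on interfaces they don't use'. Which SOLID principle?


This describes the Interface Segregation Principle (ISP)

Interface Segregation Principle (ISP)


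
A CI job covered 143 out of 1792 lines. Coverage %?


Coverage = covered / total * 100
Coverage = 143 / 1792 * 100
Coverage = 7.98%

7.98%


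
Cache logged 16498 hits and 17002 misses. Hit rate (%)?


Formula: hit rate = hits / (hits + misses) * 100
hit rate = 16498 / (16498 + 17002) * 100
hit rate = 16498 / 33500 * 100
hit rate = 49.25%

49.25%


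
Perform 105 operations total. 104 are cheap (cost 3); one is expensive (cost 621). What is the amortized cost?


Formula: Amortized cost = Total cost / Operations
Total cost = (104 * 3) + (1 * 621)
Total cost = 312 + 621 = 933
Amortized = 933 / 105 = 8.8857

8.8857


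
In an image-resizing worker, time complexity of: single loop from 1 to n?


Reasoning: one pass through n items
Complexity: O(n)

O(n)


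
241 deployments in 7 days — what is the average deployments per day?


Formula: deployments per day = releases / days
= 241 / 7
= 34.429 deploys/day
(equivalently, 241.0 deploys/week)

34.429 deploys/day


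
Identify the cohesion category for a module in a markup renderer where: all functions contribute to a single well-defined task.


Reasoning: Best: single purpose
Type: Functional cohesion

Functional cohesion


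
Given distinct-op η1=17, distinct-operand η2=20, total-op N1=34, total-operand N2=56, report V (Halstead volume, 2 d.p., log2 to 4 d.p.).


Formula: V = N * log2(η), where N = N1 + N2 and η = η1 + η2
η = 17 + 20 = 37
N = 34 + 56 = 90
log2(37) ≈ 5.2095
V = 90 * 5.2095 = 468.86

468.86


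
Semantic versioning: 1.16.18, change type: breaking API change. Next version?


Current: 1.16.18
Change category: 'breaking API change' → major bump
SemVer rule: major bump → increment MAJOR, reset MINOR and PATCH to 0
New: 2.0.0

2.0.0


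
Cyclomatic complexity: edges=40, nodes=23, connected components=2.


Formula: V(G) = E - N + 2P
V(G) = 40 - 23 + 2*2
V(G) = 17 + 4
V(G) = 21

21


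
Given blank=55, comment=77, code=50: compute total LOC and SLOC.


Total LOC = blank + comment + code
Total LOC = 55 + 77 + 50 = 182
SLOC (source only) = code = 50

Total LOC: 182, SLOC: 50


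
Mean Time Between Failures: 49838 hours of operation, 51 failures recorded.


Formula: MTBF = Total operating time / Number of failures
MTBF = 49838 / 51
MTBF = 977.22 hours

977.22 hours


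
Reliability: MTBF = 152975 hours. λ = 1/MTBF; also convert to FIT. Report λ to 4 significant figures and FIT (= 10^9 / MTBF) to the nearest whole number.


Formula: λ = 1 / MTBF; FIT = λ × 1e9 = 1e9 / MTBF
λ = 1 / 152975 ≈ 6.537e-06 failures/hour
FIT = 1e9 / 152975 ≈ 6537 failures per 1e9 hours (nearest whole number)

λ = 6.537e-06 /h, FIT = 6537


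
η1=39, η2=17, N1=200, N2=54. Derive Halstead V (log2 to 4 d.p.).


Formula: V = N * log2(η), where N = N1 + N2 and η = η1 + η2
η = 39 + 17 = 56
N = 200 + 54 = 254
log2(56) ≈ 5.8074
V = 254 * 5.8074 = 1475.08

1475.08


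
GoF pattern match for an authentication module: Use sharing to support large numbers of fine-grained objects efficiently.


This matches the Flyweight pattern

Flyweight


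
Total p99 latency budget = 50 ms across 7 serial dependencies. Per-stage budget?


Formula: per_stage = total_budget / stages
per_stage = 50 / 7
per_stage = 7.14 ms

7.14 ms


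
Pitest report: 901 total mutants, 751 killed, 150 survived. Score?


Mutation score = killed / total * 100
Mutation score = 751 / 901 * 100
Mutation score = 83.35%

83.35%


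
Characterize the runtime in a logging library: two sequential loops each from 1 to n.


Reasoning: sequential dominates: O(n) + O(n) = O(n)
Complexity: O(n)

O(n)


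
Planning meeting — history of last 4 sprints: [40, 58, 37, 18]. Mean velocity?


Formula: Avg velocity = Total points / Number of sprints
Points: [40, 58, 37, 18]
Sum = 40 + 58 + 37 + 18 = 153
Avg velocity = 153 / 4 = 38.25 points/sprint

38.25 points/sprint


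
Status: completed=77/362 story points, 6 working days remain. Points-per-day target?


Formula: Required rate = Remaining points / Days left
Remaining = 362 - 77 = 285 points
Required rate = 285 / 6 = 47.5 points/day

47.5 points/day


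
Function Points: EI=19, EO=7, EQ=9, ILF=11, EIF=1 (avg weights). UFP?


UFP = EI*4 + EO*5 + EQ*4 + ILF*10 + EIF*7
UFP = 19*4 + 7*5 + 9*4 + 11*10 + 1*7
UFP = 76 + 35 + 36 + 110 + 7
UFP = 264

264


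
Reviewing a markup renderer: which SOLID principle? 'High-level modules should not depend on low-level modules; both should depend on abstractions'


This describes the Dependency Inversion Principle (DIP)

Dependency Inversion Principle (DIP)


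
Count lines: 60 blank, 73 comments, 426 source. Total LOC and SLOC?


Total LOC = blank + comment + code
Total LOC = 60 + 73 + 426 = 559
SLOC (source only) = code = 426

Total LOC: 559, SLOC: 426


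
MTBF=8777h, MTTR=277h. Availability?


Availability = MTBF / (MTBF + MTTR)
Availability = 8777 / (8777 + 277)
Availability = 8777 / 9054
Availability = 96.9406%

96.9406%


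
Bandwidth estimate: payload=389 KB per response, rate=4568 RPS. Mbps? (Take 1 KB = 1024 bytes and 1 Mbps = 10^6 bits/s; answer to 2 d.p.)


Formula: Mbps = payload_bytes * RPS * 8 / 1e6
Payload per request = 389 KB = 389 * 1024 = 398336 bytes
Total bytes/sec = 398336 * 4568 = 1819598848
Total bits/sec = 1819598848 * 8 = 14556790784
Mbps = 14556790784 / 1e6 = 14556.79

14556.79 Mbps


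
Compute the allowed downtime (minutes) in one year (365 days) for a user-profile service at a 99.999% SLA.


Formula: allowed downtime = period * (100 - SLA) / 100
Period (year (365 days)) = 525600 minutes
Unavailability fraction = (100 - 99.999) / 100
Allowed downtime = 525600 * (100 - 99.999) / 100
Allowed downtime = 5.256 minutes

5.256 minutes


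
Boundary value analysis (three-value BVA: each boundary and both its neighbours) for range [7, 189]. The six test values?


Range: [7, 189]
Boundaries: just below min, min, min+1, max-1, max, just above max
Values: [6, 7, 8, 188, 189, 190]

[6, 7, 8, 188, 189, 190]


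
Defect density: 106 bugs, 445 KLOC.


Defect density = defects / KLOC
Defect density = 106 / 445
Defect density = 0.238 defects/KLOC

0.238 defects/KLOC


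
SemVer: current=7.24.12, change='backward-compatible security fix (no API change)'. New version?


Current: 7.24.12
Change category: 'backward-compatible security fix (no API change)' → patch bump
SemVer rule: patch bump → increment PATCH (MAJOR and MINOR unchanged)
New: 7.24.13

7.24.13


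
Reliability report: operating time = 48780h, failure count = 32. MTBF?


Formula: MTBF = Total operating time / Number of failures
MTBF = 48780 / 32
MTBF = 1524.38 hours

1524.38 hours


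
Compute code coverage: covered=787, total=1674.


Coverage = covered / total * 100
Coverage = 787 / 1674 * 100
Coverage = 47.01%

47.01%


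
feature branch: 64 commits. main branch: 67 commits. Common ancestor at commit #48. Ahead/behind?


Common ancestor: commit #48
feature commits after divergence: 64 - 48 = 16
main commits after divergence: 67 - 48 = 19
feature is 16 commits ahead of main
main is 19 commits ahead of feature

feature ahead: 16, main ahead: 19


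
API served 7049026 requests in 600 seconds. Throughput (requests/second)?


Formula: throughput = requests / seconds
throughput = 7049026 / 600
throughput = 11748.38 requests/second

11748.38 requests/second


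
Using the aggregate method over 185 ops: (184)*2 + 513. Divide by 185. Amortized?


Formula: Amortized cost = Total cost / Operations
Total cost = (184 * 2) + (1 * 513)
Total cost = 368 + 513 = 881
Amortized = 881 / 185 = 4.7622

4.7622


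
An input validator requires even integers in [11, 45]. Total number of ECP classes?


Constraint: even integers in [11, 45]
Class 1: x < 11 — out-of-range invalid
Class 2: x in [11,45] but odd — wrong type invalid
Class 3: x in [11,45] and even — valid
Class 4: x > 45 — out-of-range invalid
Total equivalence classes: 4

4 equivalence classes


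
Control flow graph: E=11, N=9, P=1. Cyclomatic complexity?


Formula: V(G) = E - N + 2P
V(G) = 11 - 9 + 2*1
V(G) = 2 + 2
V(G) = 4

4


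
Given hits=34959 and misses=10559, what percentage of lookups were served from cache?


Formula: hit rate = hits / (hits + misses) * 100
hit rate = 34959 / (34959 + 10559) * 100
hit rate = 34959 / 45518 * 100
hit rate = 76.8%

76.8%


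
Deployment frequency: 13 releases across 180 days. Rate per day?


Formula: deployments per day = releases / days
= 13 / 180
= 0.072 deploys/day
(equivalently, 0.51 deploys/week)

0.072 deploys/day


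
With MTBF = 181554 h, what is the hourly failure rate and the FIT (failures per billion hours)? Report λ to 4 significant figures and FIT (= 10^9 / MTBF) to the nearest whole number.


Formula: λ = 1 / MTBF; FIT = λ × 1e9 = 1e9 / MTBF
λ = 1 / 181554 ≈ 5.508e-06 failures/hour
FIT = 1e9 / 181554 ≈ 5508 failures per 1e9 hours (nearest whole number)

λ = 5.508e-06 /h, FIT = 5508


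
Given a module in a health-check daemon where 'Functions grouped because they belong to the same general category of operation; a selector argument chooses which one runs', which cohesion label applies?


Reasoning: Grouped by category of activity, not by data or sequence
Type: Logical cohesion

Logical cohesion


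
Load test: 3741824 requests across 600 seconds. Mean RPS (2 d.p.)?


Formula: throughput = requests / seconds
throughput = 3741824 / 600
throughput = 6236.37 requests/second

6236.37 requests/second


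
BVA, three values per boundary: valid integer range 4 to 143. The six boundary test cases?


Range: [4, 143]
Boundaries: just below min, min, min+1, max-1, max, just above max
Values: [3, 4, 5, 142, 143, 144]

[3, 4, 5, 142, 143, 144]


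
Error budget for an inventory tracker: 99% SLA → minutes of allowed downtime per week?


Formula: allowed downtime = period * (100 - SLA) / 100
Period (week) = 10080 minutes
Unavailability fraction = (100 - 99.0) / 100
Allowed downtime = 10080 * (100 - 99.0) / 100
Allowed downtime = 100.8 minutes

100.8 minutes


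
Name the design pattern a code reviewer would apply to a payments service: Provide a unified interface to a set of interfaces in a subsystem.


This matches the Facade pattern

Facade


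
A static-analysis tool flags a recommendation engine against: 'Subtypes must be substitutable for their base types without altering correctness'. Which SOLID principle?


This describes the Liskov Substitution Principle (LSP)

Liskov Substitution Principle (LSP)


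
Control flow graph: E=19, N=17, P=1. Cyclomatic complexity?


Formula: V(G) = E - N + 2P
V(G) = 19 - 17 + 2*1
V(G) = 2 + 2
V(G) = 4

4


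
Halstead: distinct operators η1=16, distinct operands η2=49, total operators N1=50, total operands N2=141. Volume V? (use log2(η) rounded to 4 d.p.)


Formula: V = N * log2(η), where N = N1 + N2 and η = η1 + η2
η = 16 + 49 = 65
N = 50 + 141 = 191
log2(65) ≈ 6.0224
V = 191 * 6.0224 = 1150.28

1150.28


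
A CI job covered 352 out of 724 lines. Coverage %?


Coverage = covered / total * 100
Coverage = 352 / 724 * 100
Coverage = 48.62%

48.62%


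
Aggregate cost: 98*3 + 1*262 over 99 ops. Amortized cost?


Formula: Amortized cost = Total cost / Operations
Total cost = (98 * 3) + (1 * 262)
Total cost = 294 + 262 = 556
Amortized = 556 / 99 = 5.6162

5.6162


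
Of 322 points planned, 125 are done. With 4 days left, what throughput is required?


Formula: Required rate = Remaining points / Days left
Remaining = 322 - 125 = 197 points
Required rate = 197 / 4 = 49.25 points/day

49.25 points/day


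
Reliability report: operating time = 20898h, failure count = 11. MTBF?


Formula: MTBF = Total operating time / Number of failures
MTBF = 20898 / 11
MTBF = 1899.82 hours

1899.82 hours


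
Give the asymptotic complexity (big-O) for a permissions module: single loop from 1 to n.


Reasoning: one pass through n items
Complexity: O(n)

O(n)


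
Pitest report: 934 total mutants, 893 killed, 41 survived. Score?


Mutation score = killed / total * 100
Mutation score = 893 / 934 * 100
Mutation score = 95.61%

95.61%


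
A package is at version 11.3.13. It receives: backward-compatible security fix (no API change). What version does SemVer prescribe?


Current: 11.3.13
Change category: 'backward-compatible security fix (no API change)' → patch bump
SemVer rule: patch bump → increment PATCH (MAJOR and MINOR unchanged)
New: 11.3.14

11.3.14


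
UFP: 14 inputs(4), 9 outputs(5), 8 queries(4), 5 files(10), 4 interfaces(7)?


UFP = EI*4 + EO*5 + EQ*4 + ILF*10 + EIF*7
UFP = 14*4 + 9*5 + 8*4 + 5*10 + 4*7
UFP = 56 + 45 + 32 + 50 + 28
UFP = 211

211


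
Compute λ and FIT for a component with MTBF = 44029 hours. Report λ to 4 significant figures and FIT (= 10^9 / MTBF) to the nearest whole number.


Formula: λ = 1 / MTBF; FIT = λ × 1e9 = 1e9 / MTBF
λ = 1 / 44029 ≈ 2.271e-05 failures/hour
FIT = 1e9 / 44029 ≈ 22712 failures per 1e9 hours (nearest whole number)

λ = 2.271e-05 /h, FIT = 22712


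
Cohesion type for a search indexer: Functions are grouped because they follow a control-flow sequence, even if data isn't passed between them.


Reasoning: Grouped by order of execution within a routine, not by data flow
Type: Procedural cohesion

Procedural cohesion


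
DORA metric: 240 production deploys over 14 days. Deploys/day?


Formula: deployments per day = releases / days
= 240 / 14
= 17.143 deploys/day
(equivalently, 120.0 deploys/week)

17.143 deploys/day


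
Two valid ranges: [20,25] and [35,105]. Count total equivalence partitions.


Valid ranges: [20,25] and [35,105]
Class 1: x < 20 — invalid
Class 2: 20 ≤ x ≤ 25 — valid
Class 3: 25 < x < 35 — invalid (gap between ranges)
Class 4: 35 ≤ x ≤ 105 — valid
Class 5: x > 105 — invalid
Total equivalence classes: 5

5 equivalence classes


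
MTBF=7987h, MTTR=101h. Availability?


Availability = MTBF / (MTBF + MTTR)
Availability = 7987 / (7987 + 101)
Availability = 7987 / 8088
Availability = 98.7512%

98.7512%


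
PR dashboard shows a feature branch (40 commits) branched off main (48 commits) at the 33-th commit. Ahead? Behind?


Common ancestor: commit #33
feature commits after divergence: 40 - 33 = 7
main commits after divergence: 48 - 33 = 15
feature is 7 commits ahead of main
main is 15 commits ahead of feature

feature ahead: 7, main ahead: 15


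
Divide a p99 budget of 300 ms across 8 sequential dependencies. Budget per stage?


Formula: per_stage = total_budget / stages
per_stage = 300 / 8
per_stage = 37.5 ms

37.5 ms


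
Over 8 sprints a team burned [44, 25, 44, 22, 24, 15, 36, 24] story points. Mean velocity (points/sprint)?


Formula: Avg velocity = Total points / Number of sprints
Points: [44, 25, 44, 22, 24, 15, 36, 24]
Sum = 44 + 25 + 44 + 22 + 24 + 15 + 36 + 24 = 234
Avg velocity = 234 / 8 = 29.25 points/sprint

29.25 points/sprint


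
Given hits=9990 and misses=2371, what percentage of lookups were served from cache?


Formula: hit rate = hits / (hits + misses) * 100
hit rate = 9990 / (9990 + 2371) * 100
hit rate = 9990 / 12361 * 100
hit rate = 80.82%

80.82%


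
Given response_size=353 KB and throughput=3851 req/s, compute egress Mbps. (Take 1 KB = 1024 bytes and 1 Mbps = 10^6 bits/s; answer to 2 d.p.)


Formula: Mbps = payload_bytes * RPS * 8 / 1e6
Payload per request = 353 KB = 353 * 1024 = 361472 bytes
Total bytes/sec = 361472 * 3851 = 1392028672
Total bits/sec = 1392028672 * 8 = 11136229376
Mbps = 11136229376 / 1e6 = 11136.23

11136.23 Mbps


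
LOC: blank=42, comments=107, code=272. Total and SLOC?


Total LOC = blank + comment + code
Total LOC = 42 + 107 + 272 = 421
SLOC (source only) = code = 272

Total LOC: 421, SLOC: 272


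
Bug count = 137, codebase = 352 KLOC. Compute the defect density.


Defect density = defects / KLOC
Defect density = 137 / 352
Defect density = 0.389 defects/KLOC

0.389 defects/KLOC


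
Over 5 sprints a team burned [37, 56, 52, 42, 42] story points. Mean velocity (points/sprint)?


Formula: Avg velocity = Total points / Number of sprints
Points: [37, 56, 52, 42, 42]
Sum = 37 + 56 + 52 + 42 + 42 = 229
Avg velocity = 229 / 5 = 45.8 points/sprint

45.8 points/sprint


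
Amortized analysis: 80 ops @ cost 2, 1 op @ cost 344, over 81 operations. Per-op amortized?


Formula: Amortized cost = Total cost / Operations
Total cost = (80 * 2) + (1 * 344)
Total cost = 160 + 344 = 504
Amortized = 504 / 81 = 6.2222

6.2222
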